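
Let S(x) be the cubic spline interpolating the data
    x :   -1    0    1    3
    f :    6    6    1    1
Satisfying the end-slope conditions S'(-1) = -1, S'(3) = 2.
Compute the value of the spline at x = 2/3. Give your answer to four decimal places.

Put M_i = S'' at the i-th knot. Here h = (1, 1, 2) and Δ = (0, -5, 0), so the interior equations h_(i-1)·M_(i-1) + 2(h_(i-1)+h_i)·M_i + h_i·M_(i+1) = 6(Δ_i − Δ_(i-1)) read
  1·M_0 + 4·M_1 + 1·M_2 = 6(Δ_1 - Δ_0) = -30
  1·M_1 + 6·M_2 + 2·M_3 = 6(Δ_2 - Δ_1) = 30
Clamped end conditions give two more equations: 2h_0·M_0 + h_0·M_1 = 6(Δ_0 - S'(-1)) = 6 and h_2·M_2 + 2h_2·M_3 = 6(S'(3) - Δ_2) = 12.
Forward elimination and back-substitution give M_0 = 96/11, M_1 = -126/11, M_2 = 78/11, M_3 = -6/11.
On [0, 1], S(x) = 6 - 26/11·x - 63/11·x² + 34/11·x³.
With x = 2/3: S(2/3) = 830/297.

2.7946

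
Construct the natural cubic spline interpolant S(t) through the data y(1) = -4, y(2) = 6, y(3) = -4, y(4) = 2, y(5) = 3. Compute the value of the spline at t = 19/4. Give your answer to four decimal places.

3.4155

Put M_i = S'' at the i-th knot. Here h = (1, 1, 1, 1) and Δ = (10, -10, 6, 1), so the interior equations h_(i-1)·M_(i-1) + 2(h_(i-1)+h_i)·M_i + h_i·M_(i+1) = 6(Δ_i − Δ_(i-1)) read
  1·M_0 + 4·M_1 + 1·M_2 = 6(Δ_1 - Δ_0) = -120
  1·M_1 + 4·M_2 + 1·M_3 = 6(Δ_2 - Δ_1) = 96
  1·M_2 + 4·M_3 + 1·M_4 = 6(Δ_3 - Δ_2) = -30
Natural end conditions: M_0 = M_4 = 0.
Hence M_0 = 0, M_1 = -1107/28, M_2 = 267/7, M_3 = -477/28, M_4 = 0.
On [4, 5], S(t) = 2 + 187/28·(t - 4) - 477/56·(t - 4)² + 159/56·(t - 4)³.
With (t - 4) = 3/4: S(19/4) = 12241/3584.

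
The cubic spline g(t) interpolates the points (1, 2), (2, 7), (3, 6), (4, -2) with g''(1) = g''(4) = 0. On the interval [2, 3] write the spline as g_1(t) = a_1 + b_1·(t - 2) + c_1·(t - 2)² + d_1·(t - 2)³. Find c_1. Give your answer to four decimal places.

With M_i denoting the second derivative at x_i, h_i = 1, 1, 1, and Δ_i = (y_(i+1) − y_i)/h_i = 5, -1, -8:
  1·M_0 + 4·M_1 + 1·M_2 = 6(Δ_1 - Δ_0) = -36
  1·M_1 + 4·M_2 + 1·M_3 = 6(Δ_2 - Δ_1) = -42
Natural end conditions: M_0 = M_3 = 0.
Solving: M_0 = 0, M_1 = -34/5, M_2 = -44/5, M_3 = 0.
On [2, 3], with g_1(t) = a_1 + b_1·(t - 2) + c_1·(t - 2)² + d_1·(t - 2)³: c_1 = M_1/2 = -17/5, d_1 = (M_2 - M_1)/(6h_1) = -1/3, b_1 = Δ_1 - h_1(2M_1 + M_2)/6 = 41/15.

-3.4000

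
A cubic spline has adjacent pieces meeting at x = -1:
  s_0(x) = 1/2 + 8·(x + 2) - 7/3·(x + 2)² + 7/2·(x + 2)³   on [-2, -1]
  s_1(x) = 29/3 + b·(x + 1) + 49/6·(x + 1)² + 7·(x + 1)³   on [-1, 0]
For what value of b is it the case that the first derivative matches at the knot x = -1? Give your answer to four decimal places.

s_0'(x) = 8 - 14/3·(x + 2) + 21/2·(x + 2)², so s_0'(-1) = 83/6. On the right, s_1'(-1) = b, so b = 83/6.

13.8333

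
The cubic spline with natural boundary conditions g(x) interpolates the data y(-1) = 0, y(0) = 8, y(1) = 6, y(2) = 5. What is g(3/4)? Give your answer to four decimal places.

6.8344

Let σ_i = g''(x_i). Step sizes h_i = 1, 1, 1; slopes of the chords Δ_i = (y_(i+1) - y_i)/h_i = 8, -2, -1.
  1·σ_0 + 4·σ_1 + 1·σ_2 = 6(Δ_1 - Δ_0) = -60
  1·σ_1 + 4·σ_2 + 1·σ_3 = 6(Δ_2 - Δ_1) = 6
Natural end conditions: σ_0 = σ_3 = 0.
Solving: σ_0 = 0, σ_1 = -82/5, σ_2 = 28/5, σ_3 = 0.
On [0, 1], g(x) = 8 + 38/15·x - 41/5·x² + 11/3·x³.
With x = 3/4: g(3/4) = 2187/320.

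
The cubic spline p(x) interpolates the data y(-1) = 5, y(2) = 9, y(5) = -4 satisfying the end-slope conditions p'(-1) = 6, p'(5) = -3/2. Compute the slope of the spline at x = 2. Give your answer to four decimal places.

-3.3750

Write M_i for p''(x_i). With h_i = 3, 3 and divided differences Δ_i = 4/3, -13/3, the continuity of p' gives the tridiagonal system
  3·M_0 + 12·M_1 + 3·M_2 = 6(Δ_1 - Δ_0) = -34
Clamped end conditions give two more equations: 2h_0·M_0 + h_0·M_1 = 6(Δ_0 - p'(-1)) = -28 and h_1·M_1 + 2h_1·M_2 = 6(p'(5) - Δ_1) = 17.
Hence M_0 = -37/12, M_1 = -19/6, M_2 = 53/12.
On [2, 5], p'(x) = b_1 + 2c_1·(x - 2) + 3d_1·(x - 2)² with b_1 = Δ_1 - h_1(2M_1 + M_2)/6 = -27/8, c_1 = M_1/2 = -19/12, d_1 = (M_2 - M_1)/(6h_1) = 91/216. So p'(2) = -27/8.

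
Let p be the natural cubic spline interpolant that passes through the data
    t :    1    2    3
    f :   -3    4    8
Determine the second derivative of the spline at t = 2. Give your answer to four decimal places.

Let σ_i = p''(x_i). Step sizes h_i = 1, 1; slopes of the chords Δ_i = (y_(i+1) - y_i)/h_i = 7, 4.
  1·σ_0 + 4·σ_1 + 1·σ_2 = 6(Δ_1 - Δ_0) = -18
Natural end conditions: σ_0 = σ_2 = 0.
Hence σ_0 = 0, σ_1 = -9/2, σ_2 = 0.

-4.5000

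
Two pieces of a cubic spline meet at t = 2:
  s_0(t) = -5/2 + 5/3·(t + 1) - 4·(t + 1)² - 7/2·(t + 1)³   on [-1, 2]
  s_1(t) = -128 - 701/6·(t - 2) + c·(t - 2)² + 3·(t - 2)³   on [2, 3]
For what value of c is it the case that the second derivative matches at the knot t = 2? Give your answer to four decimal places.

-35.5000

s_0''(t) = -8 - 21·(t + 1), so s_0''(2) = -71. On the right, s_1''(2) = 2c, so c = -71/2.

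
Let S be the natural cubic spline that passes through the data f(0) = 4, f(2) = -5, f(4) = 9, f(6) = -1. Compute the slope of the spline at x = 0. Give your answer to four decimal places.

-8.3667

Let m_i = S''(x_i). Step sizes h_i = 2, 2, 2; slopes of the chords Δ_i = (y_(i+1) - y_i)/h_i = -9/2, 7, -5.
  2·m_0 + 8·m_1 + 2·m_2 = 6(Δ_1 - Δ_0) = 69
  2·m_1 + 8·m_2 + 2·m_3 = 6(Δ_2 - Δ_1) = -72
Natural end conditions: m_0 = m_3 = 0.
Forward elimination and back-substitution give m_0 = 0, m_1 = 58/5, m_2 = -119/10, m_3 = 0.
On [0, 2], S'(x) = b_0 + 2c_0·x + 3d_0·x² with b_0 = Δ_0 - h_0(2m_0 + m_1)/6 = -251/30, c_0 = m_0/2 = 0, d_0 = (m_1 - m_0)/(6h_0) = 29/30. So S'(0) = -251/30.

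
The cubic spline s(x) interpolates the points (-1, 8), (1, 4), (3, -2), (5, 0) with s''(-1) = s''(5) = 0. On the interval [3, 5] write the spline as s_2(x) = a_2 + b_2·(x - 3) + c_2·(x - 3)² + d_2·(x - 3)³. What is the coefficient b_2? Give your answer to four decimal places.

Write σ_i for s''(x_i). With h_i = 2, 2, 2 and divided differences Δ_i = -2, -3, 1, the continuity of s' gives the tridiagonal system
  2·σ_0 + 8·σ_1 + 2·σ_2 = 6(Δ_1 - Δ_0) = -6
  2·σ_1 + 8·σ_2 + 2·σ_3 = 6(Δ_2 - Δ_1) = 24
Natural end conditions: σ_0 = σ_3 = 0.
Solving the tridiagonal system: σ_0 = 0, σ_1 = -8/5, σ_2 = 17/5, σ_3 = 0.
On [3, 5], with s_2(x) = a_2 + b_2·(x - 3) + c_2·(x - 3)² + d_2·(x - 3)³: c_2 = σ_2/2 = 17/10, d_2 = (σ_3 - σ_2)/(6h_2) = -17/60, b_2 = Δ_2 - h_2(2σ_2 + σ_3)/6 = -19/15.

-1.2667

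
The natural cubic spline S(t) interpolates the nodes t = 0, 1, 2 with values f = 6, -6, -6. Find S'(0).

-15

Write M_i for S''(x_i). With h_i = 1, 1 and divided differences Δ_i = -12, 0, the continuity of S' gives the tridiagonal system
  1·M_0 + 4·M_1 + 1·M_2 = 6(Δ_1 - Δ_0) = 72
Natural end conditions: M_0 = M_2 = 0.
Solving the tridiagonal system: M_0 = 0, M_1 = 18, M_2 = 0.
On [0, 1], S'(t) = b_0 + 2c_0·t + 3d_0·t² with b_0 = Δ_0 - h_0(2M_0 + M_1)/6 = -15, c_0 = M_0/2 = 0, d_0 = (M_1 - M_0)/(6h_0) = 3. So S'(0) = -15.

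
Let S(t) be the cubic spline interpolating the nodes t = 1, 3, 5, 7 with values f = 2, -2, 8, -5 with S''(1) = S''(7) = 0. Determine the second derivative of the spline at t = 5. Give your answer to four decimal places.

-10.6000

Write σ_i for S''(x_i). With h_i = 2, 2, 2 and divided differences Δ_i = -2, 5, -13/2, the continuity of S' gives the tridiagonal system
  2·σ_0 + 8·σ_1 + 2·σ_2 = 6(Δ_1 - Δ_0) = 42
  2·σ_1 + 8·σ_2 + 2·σ_3 = 6(Δ_2 - Δ_1) = -69
Natural end conditions: σ_0 = σ_3 = 0.
Solving: σ_0 = 0, σ_1 = 79/10, σ_2 = -53/5, σ_3 = 0.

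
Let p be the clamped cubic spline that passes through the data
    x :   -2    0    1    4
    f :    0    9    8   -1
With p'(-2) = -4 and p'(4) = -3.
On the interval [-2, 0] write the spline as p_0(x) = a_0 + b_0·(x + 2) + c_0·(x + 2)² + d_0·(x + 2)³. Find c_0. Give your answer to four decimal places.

9.2976

With M_i denoting the second derivative at x_i, h_i = 2, 1, 3, and Δ_i = (y_(i+1) − y_i)/h_i = 9/2, -1, -3:
  2·M_0 + 6·M_1 + 1·M_2 = 6(Δ_1 - Δ_0) = -33
  1·M_1 + 8·M_2 + 3·M_3 = 6(Δ_2 - Δ_1) = -12
Clamped end conditions give two more equations: 2h_0·M_0 + h_0·M_1 = 6(Δ_0 - p'(-2)) = 51 and h_2·M_2 + 2h_2·M_3 = 6(p'(4) - Δ_2) = 0.
Hence M_0 = 781/42, M_1 = -491/42, M_2 = -1/21, M_3 = 1/42.
On [-2, 0], with p_0(x) = a_0 + b_0·(x + 2) + c_0·(x + 2)² + d_0·(x + 2)³: c_0 = M_0/2 = 781/84, d_0 = (M_1 - M_0)/(6h_0) = -53/21, b_0 = Δ_0 - h_0(2M_0 + M_1)/6 = -4.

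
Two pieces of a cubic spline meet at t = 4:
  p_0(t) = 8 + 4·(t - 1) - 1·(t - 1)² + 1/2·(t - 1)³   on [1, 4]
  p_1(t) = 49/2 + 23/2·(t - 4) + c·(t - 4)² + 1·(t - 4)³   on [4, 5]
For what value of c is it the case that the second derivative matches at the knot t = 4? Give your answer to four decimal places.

p_0''(t) = -2 + 3·(t - 1), so p_0''(4) = 7. On the right, p_1''(4) = 2c, so c = 7/2.

3.5000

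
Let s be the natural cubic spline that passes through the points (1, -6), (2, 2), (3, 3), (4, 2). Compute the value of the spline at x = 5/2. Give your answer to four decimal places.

Let M_i = s''(x_i). Step sizes h_i = 1, 1, 1; slopes of the chords Δ_i = (y_(i+1) - y_i)/h_i = 8, 1, -1.
  1·M_0 + 4·M_1 + 1·M_2 = 6(Δ_1 - Δ_0) = -42
  1·M_1 + 4·M_2 + 1·M_3 = 6(Δ_2 - Δ_1) = -12
Natural end conditions: M_0 = M_3 = 0.
Solving: M_0 = 0, M_1 = -52/5, M_2 = -2/5, M_3 = 0.
On [2, 3], s(x) = 2 + 68/15·(x - 2) - 26/5·(x - 2)² + 5/3·(x - 2)³.
With (x - 2) = 1/2: s(5/2) = 127/40.

3.1750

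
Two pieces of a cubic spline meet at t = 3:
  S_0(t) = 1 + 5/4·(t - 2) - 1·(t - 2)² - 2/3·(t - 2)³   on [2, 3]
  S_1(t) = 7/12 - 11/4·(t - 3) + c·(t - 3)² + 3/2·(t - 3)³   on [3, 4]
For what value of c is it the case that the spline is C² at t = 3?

-3

S_0''(t) = -2 - 4·(t - 2), so S_0''(3) = -6. On the right, S_1''(3) = 2c, so c = -3.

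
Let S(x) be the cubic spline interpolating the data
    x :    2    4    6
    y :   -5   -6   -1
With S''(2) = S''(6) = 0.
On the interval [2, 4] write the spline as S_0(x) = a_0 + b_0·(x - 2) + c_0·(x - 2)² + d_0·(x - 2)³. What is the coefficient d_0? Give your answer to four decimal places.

With m_i denoting the second derivative at x_i, h_i = 2, 2, and Δ_i = (y_(i+1) − y_i)/h_i = -1/2, 5/2:
  2·m_0 + 8·m_1 + 2·m_2 = 6(Δ_1 - Δ_0) = 18
Natural end conditions: m_0 = m_2 = 0.
Solving the tridiagonal system: m_0 = 0, m_1 = 9/4, m_2 = 0.
On [2, 4], with S_0(x) = a_0 + b_0·(x - 2) + c_0·(x - 2)² + d_0·(x - 2)³: c_0 = m_0/2 = 0, d_0 = (m_1 - m_0)/(6h_0) = 3/16, b_0 = Δ_0 - h_0(2m_0 + m_1)/6 = -5/4.

0.1875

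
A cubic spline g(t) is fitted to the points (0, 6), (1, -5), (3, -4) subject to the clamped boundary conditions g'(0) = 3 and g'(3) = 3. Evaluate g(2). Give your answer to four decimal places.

-8.3125

With M_i denoting the second derivative at x_i, h_i = 1, 2, and Δ_i = (y_(i+1) − y_i)/h_i = -11, 1/2:
  1·M_0 + 6·M_1 + 2·M_2 = 6(Δ_1 - Δ_0) = 69
Clamped end conditions give two more equations: 2h_0·M_0 + h_0·M_1 = 6(Δ_0 - g'(0)) = -84 and h_1·M_1 + 2h_1·M_2 = 6(g'(3) - Δ_1) = 15.
Hence M_0 = -107/2, M_1 = 23, M_2 = -31/4.
On [1, 3], g(t) = -5 - 49/4·(t - 1) + 23/2·(t - 1)² - 41/16·(t - 1)³.
With (t - 1) = 1: g(2) = -133/16.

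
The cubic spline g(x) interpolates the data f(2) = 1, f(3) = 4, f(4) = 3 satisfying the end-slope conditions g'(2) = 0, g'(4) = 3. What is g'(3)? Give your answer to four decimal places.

0.7500

Write M_i for g''(x_i). With h_i = 1, 1 and divided differences Δ_i = 3, -1, the continuity of g' gives the tridiagonal system
  1·M_0 + 4·M_1 + 1·M_2 = 6(Δ_1 - Δ_0) = -24
Clamped end conditions give two more equations: 2h_0·M_0 + h_0·M_1 = 6(Δ_0 - g'(2)) = 18 and h_1·M_1 + 2h_1·M_2 = 6(g'(4) - Δ_1) = 24.
Forward elimination and back-substitution give M_0 = 33/2, M_1 = -15, M_2 = 39/2.
On [3, 4], g'(x) = b_1 + 2c_1·(x - 3) + 3d_1·(x - 3)² with b_1 = Δ_1 - h_1(2M_1 + M_2)/6 = 3/4, c_1 = M_1/2 = -15/2, d_1 = (M_2 - M_1)/(6h_1) = 23/4. So g'(3) = 3/4.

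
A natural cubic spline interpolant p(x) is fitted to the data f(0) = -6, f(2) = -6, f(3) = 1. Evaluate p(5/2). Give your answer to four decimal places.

Write m_i for p''(x_i). With h_i = 2, 1 and divided differences Δ_i = 0, 7, the continuity of p' gives the tridiagonal system
  2·m_0 + 6·m_1 + 1·m_2 = 6(Δ_1 - Δ_0) = 42
Natural end conditions: m_0 = m_2 = 0.
Hence m_0 = 0, m_1 = 7, m_2 = 0.
On [2, 3], p(x) = -6 + 14/3·(x - 2) + 7/2·(x - 2)² - 7/6·(x - 2)³.
With (x - 2) = 1/2: p(5/2) = -47/16.

-2.9375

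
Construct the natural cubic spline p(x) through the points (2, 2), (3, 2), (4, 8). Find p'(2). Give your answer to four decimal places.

-1.5000

Let M_i = p''(x_i). Step sizes h_i = 1, 1; slopes of the chords Δ_i = (y_(i+1) - y_i)/h_i = 0, 6.
  1·M_0 + 4·M_1 + 1·M_2 = 6(Δ_1 - Δ_0) = 36
Natural end conditions: M_0 = M_2 = 0.
Solving: M_0 = 0, M_1 = 9, M_2 = 0.
On [2, 3], p'(x) = b_0 + 2c_0·(x - 2) + 3d_0·(x - 2)² with b_0 = Δ_0 - h_0(2M_0 + M_1)/6 = -3/2, c_0 = M_0/2 = 0, d_0 = (M_1 - M_0)/(6h_0) = 3/2. So p'(2) = -3/2.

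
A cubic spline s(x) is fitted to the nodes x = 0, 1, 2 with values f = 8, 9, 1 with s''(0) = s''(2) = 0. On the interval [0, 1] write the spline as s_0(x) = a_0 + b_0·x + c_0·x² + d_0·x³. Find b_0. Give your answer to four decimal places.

3.2500

Let m_i = s''(x_i). Step sizes h_i = 1, 1; slopes of the chords Δ_i = (y_(i+1) - y_i)/h_i = 1, -8.
  1·m_0 + 4·m_1 + 1·m_2 = 6(Δ_1 - Δ_0) = -54
Natural end conditions: m_0 = m_2 = 0.
Forward elimination and back-substitution give m_0 = 0, m_1 = -27/2, m_2 = 0.
On [0, 1], with s_0(x) = a_0 + b_0·x + c_0·x² + d_0·x³: c_0 = m_0/2 = 0, d_0 = (m_1 - m_0)/(6h_0) = -9/4, b_0 = Δ_0 - h_0(2m_0 + m_1)/6 = 13/4.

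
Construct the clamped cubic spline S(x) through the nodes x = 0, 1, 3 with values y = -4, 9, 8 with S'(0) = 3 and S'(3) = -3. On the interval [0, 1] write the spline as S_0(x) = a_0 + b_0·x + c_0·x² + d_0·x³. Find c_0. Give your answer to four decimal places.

Let m_i = S''(x_i). Step sizes h_i = 1, 2; slopes of the chords Δ_i = (y_(i+1) - y_i)/h_i = 13, -1/2.
  1·m_0 + 6·m_1 + 2·m_2 = 6(Δ_1 - Δ_0) = -81
Clamped end conditions give two more equations: 2h_0·m_0 + h_0·m_1 = 6(Δ_0 - S'(0)) = 60 and h_1·m_1 + 2h_1·m_2 = 6(S'(3) - Δ_1) = -15.
Hence m_0 = 83/2, m_1 = -23, m_2 = 31/4.
On [0, 1], with S_0(x) = a_0 + b_0·x + c_0·x² + d_0·x³: c_0 = m_0/2 = 83/4, d_0 = (m_1 - m_0)/(6h_0) = -43/4, b_0 = Δ_0 - h_0(2m_0 + m_1)/6 = 3.

20.7500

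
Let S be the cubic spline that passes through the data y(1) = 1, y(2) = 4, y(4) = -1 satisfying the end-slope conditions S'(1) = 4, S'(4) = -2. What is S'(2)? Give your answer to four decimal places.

0.7500

Write m_i for S''(x_i). With h_i = 1, 2 and divided differences Δ_i = 3, -5/2, the continuity of S' gives the tridiagonal system
  1·m_0 + 6·m_1 + 2·m_2 = 6(Δ_1 - Δ_0) = -33
Clamped end conditions give two more equations: 2h_0·m_0 + h_0·m_1 = 6(Δ_0 - S'(1)) = -6 and h_1·m_1 + 2h_1·m_2 = 6(S'(4) - Δ_1) = 3.
Solving the tridiagonal system: m_0 = 1/2, m_1 = -7, m_2 = 17/4.
On [2, 4], S'(t) = b_1 + 2c_1·(t - 2) + 3d_1·(t - 2)² with b_1 = Δ_1 - h_1(2m_1 + m_2)/6 = 3/4, c_1 = m_1/2 = -7/2, d_1 = (m_2 - m_1)/(6h_1) = 15/16. So S'(2) = 3/4.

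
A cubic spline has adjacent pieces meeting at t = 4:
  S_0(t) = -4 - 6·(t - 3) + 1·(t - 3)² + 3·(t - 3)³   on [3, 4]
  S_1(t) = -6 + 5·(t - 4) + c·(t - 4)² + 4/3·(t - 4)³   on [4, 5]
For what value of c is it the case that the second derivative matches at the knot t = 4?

S_0''(t) = 2 + 18·(t - 3), so S_0''(4) = 20. On the right, S_1''(4) = 2c, so c = 10.

10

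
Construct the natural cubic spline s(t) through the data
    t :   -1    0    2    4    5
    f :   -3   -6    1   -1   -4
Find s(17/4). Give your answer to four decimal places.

Let M_i = s''(x_i). Step sizes h_i = 1, 2, 2, 1; slopes of the chords Δ_i = (y_(i+1) - y_i)/h_i = -3, 7/2, -1, -3.
  1·M_0 + 6·M_1 + 2·M_2 = 6(Δ_1 - Δ_0) = 39
  2·M_1 + 8·M_2 + 2·M_3 = 6(Δ_2 - Δ_1) = -27
  2·M_2 + 6·M_3 + 1·M_4 = 6(Δ_3 - Δ_2) = -12
Natural end conditions: M_0 = M_4 = 0.
Forward elimination and back-substitution give M_0 = 0, M_1 = 83/10, M_2 = -27/5, M_3 = -1/5, M_4 = 0.
On [4, 5], s(t) = -1 - 44/15·(t - 4) - 1/10·(t - 4)² + 1/30·(t - 4)³.
With (t - 4) = 1/4: s(17/4) = -1113/640.

-1.7391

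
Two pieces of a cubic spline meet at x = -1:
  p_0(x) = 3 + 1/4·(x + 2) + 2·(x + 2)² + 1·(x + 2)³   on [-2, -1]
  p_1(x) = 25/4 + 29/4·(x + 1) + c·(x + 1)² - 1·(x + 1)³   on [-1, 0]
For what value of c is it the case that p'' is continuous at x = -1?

p_0''(x) = 4 + 6·(x + 2), so p_0''(-1) = 10. On the right, p_1''(-1) = 2c, so c = 5.

5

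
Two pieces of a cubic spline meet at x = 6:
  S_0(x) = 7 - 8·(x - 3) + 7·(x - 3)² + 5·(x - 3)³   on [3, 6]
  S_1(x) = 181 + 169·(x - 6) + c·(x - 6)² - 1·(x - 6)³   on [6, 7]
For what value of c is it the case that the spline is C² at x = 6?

S_0''(x) = 14 + 30·(x - 3), so S_0''(6) = 104. On the right, S_1''(6) = 2c, so c = 52.

52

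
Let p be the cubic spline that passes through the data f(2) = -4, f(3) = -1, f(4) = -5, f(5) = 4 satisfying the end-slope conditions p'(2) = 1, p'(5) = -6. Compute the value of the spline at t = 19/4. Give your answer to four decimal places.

Write M_i for p''(x_i). With h_i = 1, 1, 1 and divided differences Δ_i = 3, -4, 9, the continuity of p' gives the tridiagonal system
  1·M_0 + 4·M_1 + 1·M_2 = 6(Δ_1 - Δ_0) = -42
  1·M_1 + 4·M_2 + 1·M_3 = 6(Δ_2 - Δ_1) = 78
Clamped end conditions give two more equations: 2h_0·M_0 + h_0·M_1 = 6(Δ_0 - p'(2)) = 12 and h_2·M_2 + 2h_2·M_3 = 6(p'(5) - Δ_2) = -90.
Forward elimination and back-substitution give M_0 = 284/15, M_1 = -388/15, M_2 = 638/15, M_3 = -994/15.
On [4, 5], p(t) = -5 + 88/15·(t - 4) + 319/15·(t - 4)² - 272/15·(t - 4)³.
With (t - 4) = 3/4: p(19/4) = 297/80.

3.7125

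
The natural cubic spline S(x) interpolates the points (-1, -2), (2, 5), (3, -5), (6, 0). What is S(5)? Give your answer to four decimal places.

Write M_i for S''(x_i). With h_i = 3, 1, 3 and divided differences Δ_i = 7/3, -10, 5/3, the continuity of S' gives the tridiagonal system
  3·M_0 + 8·M_1 + 1·M_2 = 6(Δ_1 - Δ_0) = -74
  1·M_1 + 8·M_2 + 3·M_3 = 6(Δ_2 - Δ_1) = 70
Natural end conditions: M_0 = M_3 = 0.
Solving: M_0 = 0, M_1 = -662/63, M_2 = 634/63, M_3 = 0.
On [3, 6], S(x) = -5 - 529/63·(x - 3) + 317/63·(x - 3)² - 317/567·(x - 3)³.
With (x - 3) = 2: S(5) = -3481/567.

-6.1393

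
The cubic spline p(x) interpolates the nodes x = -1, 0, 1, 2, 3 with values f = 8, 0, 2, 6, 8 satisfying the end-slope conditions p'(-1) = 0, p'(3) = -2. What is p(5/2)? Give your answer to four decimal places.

7.7188

Let M_i = p''(x_i). Step sizes h_i = 1, 1, 1, 1; slopes of the chords Δ_i = (y_(i+1) - y_i)/h_i = -8, 2, 4, 2.
  1·M_0 + 4·M_1 + 1·M_2 = 6(Δ_1 - Δ_0) = 60
  1·M_1 + 4·M_2 + 1·M_3 = 6(Δ_2 - Δ_1) = 12
  1·M_2 + 4·M_3 + 1·M_4 = 6(Δ_3 - Δ_2) = -12
Clamped end conditions give two more equations: 2h_0·M_0 + h_0·M_1 = 6(Δ_0 - p'(-1)) = -48 and h_3·M_3 + 2h_3·M_4 = 6(p'(3) - Δ_3) = -24.
Forward elimination and back-substitution give M_0 = -73/2, M_1 = 25, M_2 = -7/2, M_3 = 1, M_4 = -25/2.
On [2, 3], p(x) = 6 + 15/4·(x - 2) + 1/2·(x - 2)² - 9/4·(x - 2)³.
With (x - 2) = 1/2: p(5/2) = 247/32.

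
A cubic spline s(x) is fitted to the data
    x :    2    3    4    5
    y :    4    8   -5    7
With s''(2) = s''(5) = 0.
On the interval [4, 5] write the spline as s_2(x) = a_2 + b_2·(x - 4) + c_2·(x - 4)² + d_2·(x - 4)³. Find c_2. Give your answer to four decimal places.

Put σ_i = s'' at the i-th knot. Here h = (1, 1, 1) and Δ = (4, -13, 12), so the interior equations h_(i-1)·σ_(i-1) + 2(h_(i-1)+h_i)·σ_i + h_i·σ_(i+1) = 6(Δ_i − Δ_(i-1)) read
  1·σ_0 + 4·σ_1 + 1·σ_2 = 6(Δ_1 - Δ_0) = -102
  1·σ_1 + 4·σ_2 + 1·σ_3 = 6(Δ_2 - Δ_1) = 150
Natural end conditions: σ_0 = σ_3 = 0.
Solving the tridiagonal system: σ_0 = 0, σ_1 = -186/5, σ_2 = 234/5, σ_3 = 0.
On [4, 5], with s_2(x) = a_2 + b_2·(x - 4) + c_2·(x - 4)² + d_2·(x - 4)³: c_2 = σ_2/2 = 117/5, d_2 = (σ_3 - σ_2)/(6h_2) = -39/5, b_2 = Δ_2 - h_2(2σ_2 + σ_3)/6 = -18/5.

23.4000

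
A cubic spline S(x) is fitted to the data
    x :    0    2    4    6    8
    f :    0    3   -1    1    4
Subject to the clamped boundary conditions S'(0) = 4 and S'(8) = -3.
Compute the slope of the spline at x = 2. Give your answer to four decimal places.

With M_i denoting the second derivative at x_i, h_i = 2, 2, 2, 2, and Δ_i = (y_(i+1) − y_i)/h_i = 3/2, -2, 1, 3/2:
  2·M_0 + 8·M_1 + 2·M_2 = 6(Δ_1 - Δ_0) = -21
  2·M_1 + 8·M_2 + 2·M_3 = 6(Δ_2 - Δ_1) = 18
  2·M_2 + 8·M_3 + 2·M_4 = 6(Δ_3 - Δ_2) = 3
Clamped end conditions give two more equations: 2h_0·M_0 + h_0·M_1 = 6(Δ_0 - S'(0)) = -15 and h_3·M_3 + 2h_3·M_4 = 6(S'(8) - Δ_3) = -27.
Solving the tridiagonal system: M_0 = -17/7, M_1 = -37/14, M_2 = 5/2, M_3 = 23/14, M_4 = -53/7.
On [2, 4], S'(x) = b_1 + 2c_1·(x - 2) + 3d_1·(x - 2)² with b_1 = Δ_1 - h_1(2M_1 + M_2)/6 = -15/14, c_1 = M_1/2 = -37/28, d_1 = (M_2 - M_1)/(6h_1) = 3/7. So S'(2) = -15/14.

-1.0714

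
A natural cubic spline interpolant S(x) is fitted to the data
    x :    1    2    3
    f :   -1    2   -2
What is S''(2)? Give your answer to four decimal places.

With m_i denoting the second derivative at x_i, h_i = 1, 1, and Δ_i = (y_(i+1) − y_i)/h_i = 3, -4:
  1·m_0 + 4·m_1 + 1·m_2 = 6(Δ_1 - Δ_0) = -42
Natural end conditions: m_0 = m_2 = 0.
Forward elimination and back-substitution give m_0 = 0, m_1 = -21/2, m_2 = 0.

-10.5000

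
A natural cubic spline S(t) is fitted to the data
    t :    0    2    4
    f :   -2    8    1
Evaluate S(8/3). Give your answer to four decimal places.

7.2407

Put M_i = S'' at the i-th knot. Here h = (2, 2) and Δ = (5, -7/2), so the interior equations h_(i-1)·M_(i-1) + 2(h_(i-1)+h_i)·M_i + h_i·M_(i+1) = 6(Δ_i − Δ_(i-1)) read
  2·M_0 + 8·M_1 + 2·M_2 = 6(Δ_1 - Δ_0) = -51
Natural end conditions: M_0 = M_2 = 0.
Forward elimination and back-substitution give M_0 = 0, M_1 = -51/8, M_2 = 0.
On [2, 4], S(t) = 8 + 3/4·(t - 2) - 51/16·(t - 2)² + 17/32·(t - 2)³.
With (t - 2) = 2/3: S(8/3) = 391/54.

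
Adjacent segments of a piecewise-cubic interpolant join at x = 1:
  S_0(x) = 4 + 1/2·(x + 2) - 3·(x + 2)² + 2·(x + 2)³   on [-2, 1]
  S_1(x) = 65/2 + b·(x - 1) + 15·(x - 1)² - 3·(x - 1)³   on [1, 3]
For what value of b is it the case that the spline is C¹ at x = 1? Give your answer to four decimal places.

S_0'(x) = 1/2 - 6·(x + 2) + 6·(x + 2)², so S_0'(1) = 73/2. On the right, S_1'(1) = b, so b = 73/2.

36.5000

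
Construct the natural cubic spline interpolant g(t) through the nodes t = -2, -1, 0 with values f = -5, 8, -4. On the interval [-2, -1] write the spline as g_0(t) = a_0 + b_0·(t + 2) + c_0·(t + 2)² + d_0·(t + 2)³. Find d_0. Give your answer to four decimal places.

Write m_i for g''(x_i). With h_i = 1, 1 and divided differences Δ_i = 13, -12, the continuity of g' gives the tridiagonal system
  1·m_0 + 4·m_1 + 1·m_2 = 6(Δ_1 - Δ_0) = -150
Natural end conditions: m_0 = m_2 = 0.
Forward elimination and back-substitution give m_0 = 0, m_1 = -75/2, m_2 = 0.
On [-2, -1], with g_0(t) = a_0 + b_0·(t + 2) + c_0·(t + 2)² + d_0·(t + 2)³: c_0 = m_0/2 = 0, d_0 = (m_1 - m_0)/(6h_0) = -25/4, b_0 = Δ_0 - h_0(2m_0 + m_1)/6 = 77/4.

-6.2500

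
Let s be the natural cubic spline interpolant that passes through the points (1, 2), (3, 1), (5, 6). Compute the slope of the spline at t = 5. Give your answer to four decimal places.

Write M_i for s''(x_i). With h_i = 2, 2 and divided differences Δ_i = -1/2, 5/2, the continuity of s' gives the tridiagonal system
  2·M_0 + 8·M_1 + 2·M_2 = 6(Δ_1 - Δ_0) = 18
Natural end conditions: M_0 = M_2 = 0.
Solving the tridiagonal system: M_0 = 0, M_1 = 9/4, M_2 = 0.
On [3, 5], s'(t) = b_1 + 2c_1·(t - 3) + 3d_1·(t - 3)² with b_1 = Δ_1 - h_1(2M_1 + M_2)/6 = 1, c_1 = M_1/2 = 9/8, d_1 = (M_2 - M_1)/(6h_1) = -3/16. So s'(5) = 13/4.

3.2500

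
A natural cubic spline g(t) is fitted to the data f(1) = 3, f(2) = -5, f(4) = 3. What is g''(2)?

12

Write m_i for g''(x_i). With h_i = 1, 2 and divided differences Δ_i = -8, 4, the continuity of g' gives the tridiagonal system
  1·m_0 + 6·m_1 + 2·m_2 = 6(Δ_1 - Δ_0) = 72
Natural end conditions: m_0 = m_2 = 0.
Forward elimination and back-substitution give m_0 = 0, m_1 = 12, m_2 = 0.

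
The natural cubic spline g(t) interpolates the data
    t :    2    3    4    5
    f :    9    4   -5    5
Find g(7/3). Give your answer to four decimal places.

8.0247

Put σ_i = g'' at the i-th knot. Here h = (1, 1, 1) and Δ = (-5, -9, 10), so the interior equations h_(i-1)·σ_(i-1) + 2(h_(i-1)+h_i)·σ_i + h_i·σ_(i+1) = 6(Δ_i − Δ_(i-1)) read
  1·σ_0 + 4·σ_1 + 1·σ_2 = 6(Δ_1 - Δ_0) = -24
  1·σ_1 + 4·σ_2 + 1·σ_3 = 6(Δ_2 - Δ_1) = 114
Natural end conditions: σ_0 = σ_3 = 0.
Hence σ_0 = 0, σ_1 = -14, σ_2 = 32, σ_3 = 0.
On [2, 3], g(t) = 9 - 8/3·(t - 2) + 0·(t - 2)² - 7/3·(t - 2)³.
With (t - 2) = 1/3: g(7/3) = 650/81.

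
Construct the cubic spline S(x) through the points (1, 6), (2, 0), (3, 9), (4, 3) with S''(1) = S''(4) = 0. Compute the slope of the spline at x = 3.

4

Put M_i = S'' at the i-th knot. Here h = (1, 1, 1) and Δ = (-6, 9, -6), so the interior equations h_(i-1)·M_(i-1) + 2(h_(i-1)+h_i)·M_i + h_i·M_(i+1) = 6(Δ_i − Δ_(i-1)) read
  1·M_0 + 4·M_1 + 1·M_2 = 6(Δ_1 - Δ_0) = 90
  1·M_1 + 4·M_2 + 1·M_3 = 6(Δ_2 - Δ_1) = -90
Natural end conditions: M_0 = M_3 = 0.
Solving the tridiagonal system: M_0 = 0, M_1 = 30, M_2 = -30, M_3 = 0.
On [3, 4], S'(x) = b_2 + 2c_2·(x - 3) + 3d_2·(x - 3)² with b_2 = Δ_2 - h_2(2M_2 + M_3)/6 = 4, c_2 = M_2/2 = -15, d_2 = (M_3 - M_2)/(6h_2) = 5. So S'(3) = 4.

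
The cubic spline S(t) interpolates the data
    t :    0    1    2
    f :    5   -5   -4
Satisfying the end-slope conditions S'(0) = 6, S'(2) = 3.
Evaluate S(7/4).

-5

Write M_i for S''(x_i). With h_i = 1, 1 and divided differences Δ_i = -10, 1, the continuity of S' gives the tridiagonal system
  1·M_0 + 4·M_1 + 1·M_2 = 6(Δ_1 - Δ_0) = 66
Clamped end conditions give two more equations: 2h_0·M_0 + h_0·M_1 = 6(Δ_0 - S'(0)) = -96 and h_1·M_1 + 2h_1·M_2 = 6(S'(2) - Δ_1) = 12.
Forward elimination and back-substitution give M_0 = -66, M_1 = 36, M_2 = -12.
On [1, 2], S(t) = -5 - 9·(t - 1) + 18·(t - 1)² - 8·(t - 1)³.
With (t - 1) = 3/4: S(7/4) = -5.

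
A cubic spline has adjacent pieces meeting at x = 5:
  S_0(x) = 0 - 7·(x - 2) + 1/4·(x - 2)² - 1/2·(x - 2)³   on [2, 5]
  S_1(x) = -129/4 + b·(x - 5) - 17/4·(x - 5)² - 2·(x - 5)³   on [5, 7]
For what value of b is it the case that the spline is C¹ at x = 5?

S_0'(x) = -7 + 1/2·(x - 2) - 3/2·(x - 2)², so S_0'(5) = -19. On the right, S_1'(5) = b, so b = -19.

-19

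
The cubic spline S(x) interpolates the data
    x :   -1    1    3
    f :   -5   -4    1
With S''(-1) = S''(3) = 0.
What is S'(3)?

3

With M_i denoting the second derivative at x_i, h_i = 2, 2, and Δ_i = (y_(i+1) − y_i)/h_i = 1/2, 5/2:
  2·M_0 + 8·M_1 + 2·M_2 = 6(Δ_1 - Δ_0) = 12
Natural end conditions: M_0 = M_2 = 0.
Solving: M_0 = 0, M_1 = 3/2, M_2 = 0.
On [1, 3], S'(x) = b_1 + 2c_1·(x - 1) + 3d_1·(x - 1)² with b_1 = Δ_1 - h_1(2M_1 + M_2)/6 = 3/2, c_1 = M_1/2 = 3/4, d_1 = (M_2 - M_1)/(6h_1) = -1/8. So S'(3) = 3.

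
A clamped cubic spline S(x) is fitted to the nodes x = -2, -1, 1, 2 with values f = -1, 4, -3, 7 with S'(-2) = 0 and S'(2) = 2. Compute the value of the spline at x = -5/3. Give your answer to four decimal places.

0.1450

Put m_i = S'' at the i-th knot. Here h = (1, 2, 1) and Δ = (5, -7/2, 10), so the interior equations h_(i-1)·m_(i-1) + 2(h_(i-1)+h_i)·m_i + h_i·m_(i+1) = 6(Δ_i − Δ_(i-1)) read
  1·m_0 + 6·m_1 + 2·m_2 = 6(Δ_1 - Δ_0) = -51
  2·m_1 + 6·m_2 + 1·m_3 = 6(Δ_2 - Δ_1) = 81
Clamped end conditions give two more equations: 2h_0·m_0 + h_0·m_1 = 6(Δ_0 - S'(-2)) = 30 and h_2·m_2 + 2h_2·m_3 = 6(S'(2) - Δ_2) = -48.
Hence m_0 = 907/35, m_1 = -764/35, m_2 = 946/35, m_3 = -1313/35.
On [-2, -1], S(x) = -1 + 0·(x + 2) + 907/70·(x + 2)² - 557/70·(x + 2)³.
With (x + 2) = 1/3: S(-5/3) = 137/945.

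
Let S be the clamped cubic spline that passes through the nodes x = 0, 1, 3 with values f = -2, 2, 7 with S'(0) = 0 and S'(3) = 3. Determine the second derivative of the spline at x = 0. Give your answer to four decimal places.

Put σ_i = S'' at the i-th knot. Here h = (1, 2) and Δ = (4, 5/2), so the interior equations h_(i-1)·σ_(i-1) + 2(h_(i-1)+h_i)·σ_i + h_i·σ_(i+1) = 6(Δ_i − Δ_(i-1)) read
  1·σ_0 + 6·σ_1 + 2·σ_2 = 6(Δ_1 - Δ_0) = -9
Clamped end conditions give two more equations: 2h_0·σ_0 + h_0·σ_1 = 6(Δ_0 - S'(0)) = 24 and h_1·σ_1 + 2h_1·σ_2 = 6(S'(3) - Δ_1) = 3.
Forward elimination and back-substitution give σ_0 = 29/2, σ_1 = -5, σ_2 = 13/4.

14.5000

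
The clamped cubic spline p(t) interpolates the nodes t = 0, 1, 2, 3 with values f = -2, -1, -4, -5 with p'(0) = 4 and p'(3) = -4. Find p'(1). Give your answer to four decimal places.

-2.1333

Let M_i = p''(x_i). Step sizes h_i = 1, 1, 1; slopes of the chords Δ_i = (y_(i+1) - y_i)/h_i = 1, -3, -1.
  1·M_0 + 4·M_1 + 1·M_2 = 6(Δ_1 - Δ_0) = -24
  1·M_1 + 4·M_2 + 1·M_3 = 6(Δ_2 - Δ_1) = 12
Clamped end conditions give two more equations: 2h_0·M_0 + h_0·M_1 = 6(Δ_0 - p'(0)) = -18 and h_2·M_2 + 2h_2·M_3 = 6(p'(3) - Δ_2) = -18.
Solving: M_0 = -86/15, M_1 = -98/15, M_2 = 118/15, M_3 = -194/15.
On [1, 2], p'(t) = b_1 + 2c_1·(t - 1) + 3d_1·(t - 1)² with b_1 = Δ_1 - h_1(2M_1 + M_2)/6 = -32/15, c_1 = M_1/2 = -49/15, d_1 = (M_2 - M_1)/(6h_1) = 12/5. So p'(1) = -32/15.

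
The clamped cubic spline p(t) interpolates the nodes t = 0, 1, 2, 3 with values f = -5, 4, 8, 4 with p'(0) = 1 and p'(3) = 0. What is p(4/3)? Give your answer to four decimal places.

Write M_i for p''(x_i). With h_i = 1, 1, 1 and divided differences Δ_i = 9, 4, -4, the continuity of p' gives the tridiagonal system
  1·M_0 + 4·M_1 + 1·M_2 = 6(Δ_1 - Δ_0) = -30
  1·M_1 + 4·M_2 + 1·M_3 = 6(Δ_2 - Δ_1) = -48
Clamped end conditions give two more equations: 2h_0·M_0 + h_0·M_1 = 6(Δ_0 - p'(0)) = 48 and h_2·M_2 + 2h_2·M_3 = 6(p'(3) - Δ_2) = 24.
Solving: M_0 = 446/15, M_1 = -172/15, M_2 = -208/15, M_3 = 284/15.
On [1, 2], p(t) = 4 + 152/15·(t - 1) - 86/15·(t - 1)² - 2/5·(t - 1)³.
With (t - 1) = 1/3: p(4/3) = 908/135.

6.7259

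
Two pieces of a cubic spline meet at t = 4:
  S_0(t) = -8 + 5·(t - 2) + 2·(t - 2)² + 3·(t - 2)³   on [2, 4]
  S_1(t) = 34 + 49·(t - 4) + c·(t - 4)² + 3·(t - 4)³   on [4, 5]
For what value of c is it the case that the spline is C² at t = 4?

20

S_0''(t) = 4 + 18·(t - 2), so S_0''(4) = 40. On the right, S_1''(4) = 2c, so c = 20.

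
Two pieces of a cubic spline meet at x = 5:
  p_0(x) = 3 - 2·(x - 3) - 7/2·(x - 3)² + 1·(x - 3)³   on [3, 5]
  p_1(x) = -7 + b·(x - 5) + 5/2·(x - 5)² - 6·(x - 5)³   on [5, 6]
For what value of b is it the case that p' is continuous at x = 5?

-4

p_0'(x) = -2 - 7·(x - 3) + 3·(x - 3)², so p_0'(5) = -4. On the right, p_1'(5) = b, so b = -4.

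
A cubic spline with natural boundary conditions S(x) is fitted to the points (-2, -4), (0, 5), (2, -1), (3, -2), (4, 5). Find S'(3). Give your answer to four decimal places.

Put σ_i = S'' at the i-th knot. Here h = (2, 2, 1, 1) and Δ = (9/2, -3, -1, 7), so the interior equations h_(i-1)·σ_(i-1) + 2(h_(i-1)+h_i)·σ_i + h_i·σ_(i+1) = 6(Δ_i − Δ_(i-1)) read
  2·σ_0 + 8·σ_1 + 2·σ_2 = 6(Δ_1 - Δ_0) = -45
  2·σ_1 + 6·σ_2 + 1·σ_3 = 6(Δ_2 - Δ_1) = 12
  1·σ_2 + 4·σ_3 + 1·σ_4 = 6(Δ_3 - Δ_2) = 48
Natural end conditions: σ_0 = σ_4 = 0.
Solving the tridiagonal system: σ_0 = 0, σ_1 = -345/56, σ_2 = 15/7, σ_3 = 321/28, σ_4 = 0.
On [3, 4], S'(x) = b_3 + 2c_3·(x - 3) + 3d_3·(x - 3)² with b_3 = Δ_3 - h_3(2σ_3 + σ_4)/6 = 89/28, c_3 = σ_3/2 = 321/56, d_3 = (σ_4 - σ_3)/(6h_3) = -107/56. So S'(3) = 89/28.

3.1786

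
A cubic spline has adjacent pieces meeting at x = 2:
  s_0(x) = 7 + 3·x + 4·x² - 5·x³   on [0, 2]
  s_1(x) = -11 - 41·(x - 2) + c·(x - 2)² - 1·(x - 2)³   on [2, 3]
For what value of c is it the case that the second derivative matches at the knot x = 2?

s_0''(x) = 8 - 30·x, so s_0''(2) = -52. On the right, s_1''(2) = 2c, so c = -26.

-26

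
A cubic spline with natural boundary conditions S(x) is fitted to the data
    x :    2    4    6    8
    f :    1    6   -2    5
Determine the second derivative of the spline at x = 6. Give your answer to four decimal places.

Let M_i = S''(x_i). Step sizes h_i = 2, 2, 2; slopes of the chords Δ_i = (y_(i+1) - y_i)/h_i = 5/2, -4, 7/2.
  2·M_0 + 8·M_1 + 2·M_2 = 6(Δ_1 - Δ_0) = -39
  2·M_1 + 8·M_2 + 2·M_3 = 6(Δ_2 - Δ_1) = 45
Natural end conditions: M_0 = M_3 = 0.
Solving: M_0 = 0, M_1 = -67/10, M_2 = 73/10, M_3 = 0.

7.3000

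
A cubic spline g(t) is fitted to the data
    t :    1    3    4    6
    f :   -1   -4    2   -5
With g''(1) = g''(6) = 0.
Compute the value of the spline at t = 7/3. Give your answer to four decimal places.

With m_i denoting the second derivative at x_i, h_i = 2, 1, 2, and Δ_i = (y_(i+1) − y_i)/h_i = -3/2, 6, -7/2:
  2·m_0 + 6·m_1 + 1·m_2 = 6(Δ_1 - Δ_0) = 45
  1·m_1 + 6·m_2 + 2·m_3 = 6(Δ_2 - Δ_1) = -57
Natural end conditions: m_0 = m_3 = 0.
Hence m_0 = 0, m_1 = 327/35, m_2 = -387/35, m_3 = 0.
On [1, 3], g(t) = -1 - 323/70·(t - 1) + 0·(t - 1)² + 109/140·(t - 1)³.
With (t - 1) = 4/3: g(7/3) = -1003/189.

-5.3069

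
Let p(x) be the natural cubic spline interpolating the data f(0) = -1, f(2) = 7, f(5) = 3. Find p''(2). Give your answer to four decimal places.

Let σ_i = p''(x_i). Step sizes h_i = 2, 3; slopes of the chords Δ_i = (y_(i+1) - y_i)/h_i = 4, -4/3.
  2·σ_0 + 10·σ_1 + 3·σ_2 = 6(Δ_1 - Δ_0) = -32
Natural end conditions: σ_0 = σ_2 = 0.
Solving: σ_0 = 0, σ_1 = -16/5, σ_2 = 0.

-3.2000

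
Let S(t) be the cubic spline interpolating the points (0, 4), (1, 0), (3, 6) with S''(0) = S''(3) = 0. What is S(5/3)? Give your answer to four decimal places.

0.2716

Put M_i = S'' at the i-th knot. Here h = (1, 2) and Δ = (-4, 3), so the interior equations h_(i-1)·M_(i-1) + 2(h_(i-1)+h_i)·M_i + h_i·M_(i+1) = 6(Δ_i − Δ_(i-1)) read
  1·M_0 + 6·M_1 + 2·M_2 = 6(Δ_1 - Δ_0) = 42
Natural end conditions: M_0 = M_2 = 0.
Hence M_0 = 0, M_1 = 7, M_2 = 0.
On [1, 3], S(t) = 0 - 5/3·(t - 1) + 7/2·(t - 1)² - 7/12·(t - 1)³.
With (t - 1) = 2/3: S(5/3) = 22/81.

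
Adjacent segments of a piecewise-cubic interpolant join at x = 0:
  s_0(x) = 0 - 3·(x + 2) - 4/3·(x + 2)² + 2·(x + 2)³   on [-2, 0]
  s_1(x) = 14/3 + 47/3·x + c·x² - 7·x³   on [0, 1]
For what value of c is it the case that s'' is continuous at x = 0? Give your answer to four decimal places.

10.6667

s_0''(x) = -8/3 + 12·(x + 2), so s_0''(0) = 64/3. On the right, s_1''(0) = 2c, so c = 32/3.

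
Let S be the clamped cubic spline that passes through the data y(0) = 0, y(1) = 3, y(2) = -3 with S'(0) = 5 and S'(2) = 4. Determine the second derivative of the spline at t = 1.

-26

Put m_i = S'' at the i-th knot. Here h = (1, 1) and Δ = (3, -6), so the interior equations h_(i-1)·m_(i-1) + 2(h_(i-1)+h_i)·m_i + h_i·m_(i+1) = 6(Δ_i − Δ_(i-1)) read
  1·m_0 + 4·m_1 + 1·m_2 = 6(Δ_1 - Δ_0) = -54
Clamped end conditions give two more equations: 2h_0·m_0 + h_0·m_1 = 6(Δ_0 - S'(0)) = -12 and h_1·m_1 + 2h_1·m_2 = 6(S'(2) - Δ_1) = 60.
Solving: m_0 = 7, m_1 = -26, m_2 = 43.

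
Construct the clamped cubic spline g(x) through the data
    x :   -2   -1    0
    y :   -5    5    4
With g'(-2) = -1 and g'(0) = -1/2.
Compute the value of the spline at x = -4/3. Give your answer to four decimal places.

Put M_i = g'' at the i-th knot. Here h = (1, 1) and Δ = (10, -1), so the interior equations h_(i-1)·M_(i-1) + 2(h_(i-1)+h_i)·M_i + h_i·M_(i+1) = 6(Δ_i − Δ_(i-1)) read
  1·M_0 + 4·M_1 + 1·M_2 = 6(Δ_1 - Δ_0) = -66
Clamped end conditions give two more equations: 2h_0·M_0 + h_0·M_1 = 6(Δ_0 - g'(-2)) = 66 and h_1·M_1 + 2h_1·M_2 = 6(g'(0) - Δ_1) = 3.
Forward elimination and back-substitution give M_0 = 199/4, M_1 = -67/2, M_2 = 73/4.
On [-2, -1], g(x) = -5 - 1·(x + 2) + 199/8·(x + 2)² - 111/8·(x + 2)³.
With (x + 2) = 2/3: g(-4/3) = 23/18.

1.2778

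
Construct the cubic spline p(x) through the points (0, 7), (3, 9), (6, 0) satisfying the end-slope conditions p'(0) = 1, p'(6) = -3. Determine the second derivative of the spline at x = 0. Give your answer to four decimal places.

Write M_i for p''(x_i). With h_i = 3, 3 and divided differences Δ_i = 2/3, -3, the continuity of p' gives the tridiagonal system
  3·M_0 + 12·M_1 + 3·M_2 = 6(Δ_1 - Δ_0) = -22
Clamped end conditions give two more equations: 2h_0·M_0 + h_0·M_1 = 6(Δ_0 - p'(0)) = -2 and h_1·M_1 + 2h_1·M_2 = 6(p'(6) - Δ_1) = 0.
Forward elimination and back-substitution give M_0 = 5/6, M_1 = -7/3, M_2 = 7/6.

0.8333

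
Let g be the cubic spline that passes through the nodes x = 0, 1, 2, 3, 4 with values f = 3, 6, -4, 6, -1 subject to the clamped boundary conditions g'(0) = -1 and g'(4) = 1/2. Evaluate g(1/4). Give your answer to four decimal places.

3.5721

With M_i denoting the second derivative at x_i, h_i = 1, 1, 1, 1, and Δ_i = (y_(i+1) − y_i)/h_i = 3, -10, 10, -7:
  1·M_0 + 4·M_1 + 1·M_2 = 6(Δ_1 - Δ_0) = -78
  1·M_1 + 4·M_2 + 1·M_3 = 6(Δ_2 - Δ_1) = 120
  1·M_2 + 4·M_3 + 1·M_4 = 6(Δ_3 - Δ_2) = -102
Clamped end conditions give two more equations: 2h_0·M_0 + h_0·M_1 = 6(Δ_0 - g'(0)) = 24 and h_3·M_3 + 2h_3·M_4 = 6(g'(4) - Δ_3) = 45.
Forward elimination and back-substitution give M_0 = 1815/56, M_1 = -1143/28, M_2 = 423/8, M_3 = -1419/28, M_4 = 2679/56.
On [0, 1], g(x) = 3 - 1·x + 1815/112·x² - 1367/112·x³.
With x = 1/4: g(1/4) = 25605/7168.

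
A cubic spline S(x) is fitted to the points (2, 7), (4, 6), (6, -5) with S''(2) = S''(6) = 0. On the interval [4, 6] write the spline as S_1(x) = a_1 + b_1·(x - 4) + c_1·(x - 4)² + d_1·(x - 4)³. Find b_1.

-3

With M_i denoting the second derivative at x_i, h_i = 2, 2, and Δ_i = (y_(i+1) − y_i)/h_i = -1/2, -11/2:
  2·M_0 + 8·M_1 + 2·M_2 = 6(Δ_1 - Δ_0) = -30
Natural end conditions: M_0 = M_2 = 0.
Solving: M_0 = 0, M_1 = -15/4, M_2 = 0.
On [4, 6], with S_1(x) = a_1 + b_1·(x - 4) + c_1·(x - 4)² + d_1·(x - 4)³: c_1 = M_1/2 = -15/8, d_1 = (M_2 - M_1)/(6h_1) = 5/16, b_1 = Δ_1 - h_1(2M_1 + M_2)/6 = -3.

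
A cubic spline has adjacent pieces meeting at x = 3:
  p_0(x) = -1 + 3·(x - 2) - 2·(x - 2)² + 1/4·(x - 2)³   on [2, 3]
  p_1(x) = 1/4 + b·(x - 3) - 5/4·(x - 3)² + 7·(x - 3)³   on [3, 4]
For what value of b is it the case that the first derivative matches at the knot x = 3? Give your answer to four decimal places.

p_0'(x) = 3 - 4·(x - 2) + 3/4·(x - 2)², so p_0'(3) = -1/4. On the right, p_1'(3) = b, so b = -1/4.

-0.2500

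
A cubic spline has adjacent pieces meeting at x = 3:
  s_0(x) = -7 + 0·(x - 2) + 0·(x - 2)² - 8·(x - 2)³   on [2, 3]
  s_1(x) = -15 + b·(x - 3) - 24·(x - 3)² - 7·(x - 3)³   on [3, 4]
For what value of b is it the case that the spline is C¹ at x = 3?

s_0'(x) = 0 + 0·(x - 2) - 24·(x - 2)², so s_0'(3) = -24. On the right, s_1'(3) = b, so b = -24.

-24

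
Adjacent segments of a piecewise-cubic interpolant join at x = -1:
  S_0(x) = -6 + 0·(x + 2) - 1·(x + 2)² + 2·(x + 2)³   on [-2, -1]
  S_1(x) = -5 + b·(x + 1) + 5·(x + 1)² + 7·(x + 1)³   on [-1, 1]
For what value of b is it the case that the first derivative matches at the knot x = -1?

4

S_0'(x) = 0 - 2·(x + 2) + 6·(x + 2)², so S_0'(-1) = 4. On the right, S_1'(-1) = b, so b = 4.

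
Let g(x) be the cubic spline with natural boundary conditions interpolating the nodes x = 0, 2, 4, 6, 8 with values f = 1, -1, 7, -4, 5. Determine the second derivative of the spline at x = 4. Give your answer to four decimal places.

-11.3571

Let m_i = g''(x_i). Step sizes h_i = 2, 2, 2, 2; slopes of the chords Δ_i = (y_(i+1) - y_i)/h_i = -1, 4, -11/2, 9/2.
  2·m_0 + 8·m_1 + 2·m_2 = 6(Δ_1 - Δ_0) = 30
  2·m_1 + 8·m_2 + 2·m_3 = 6(Δ_2 - Δ_1) = -57
  2·m_2 + 8·m_3 + 2·m_4 = 6(Δ_3 - Δ_2) = 60
Natural end conditions: m_0 = m_4 = 0.
Forward elimination and back-substitution give m_0 = 0, m_1 = 369/56, m_2 = -159/14, m_3 = 579/56, m_4 = 0.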